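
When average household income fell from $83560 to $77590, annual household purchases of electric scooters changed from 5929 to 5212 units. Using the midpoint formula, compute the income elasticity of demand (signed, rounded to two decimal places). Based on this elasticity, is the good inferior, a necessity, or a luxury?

%ΔQ = (5212 − 5929)/[( 5929 + 5212)/2] = -717/5570.5 = -0.128713…
%ΔIncome = (77590 − 83560)/[( 83560 + 77590)/2] = -5970/80575 = -0.074092…
E_income = (-717/5570.5) / (-5970/80575) = 1.7372…
E_income > 1 ⇒ normal good, luxury.

1.74; luxury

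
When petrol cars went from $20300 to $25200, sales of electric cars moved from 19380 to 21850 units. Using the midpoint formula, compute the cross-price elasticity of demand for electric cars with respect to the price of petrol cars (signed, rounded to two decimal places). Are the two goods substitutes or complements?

%ΔQ_{electric cars} = (21850 − 19380)/avg = 2470/20615 = 0.119815…
%ΔP_{petrol cars} = (25200 − 20300)/avg = 4900/22750 = 0.215384…
E_cross = (2470/20615) / (4900/22750) = 0.5562…
E_cross > 0 ⇒ the goods are substitutes.

0.56; substitutes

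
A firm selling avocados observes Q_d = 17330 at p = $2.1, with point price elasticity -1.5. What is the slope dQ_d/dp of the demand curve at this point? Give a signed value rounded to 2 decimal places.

Ed = (dQ_d/dp)·(p/Q_d) ⇒ dQ_d/dp = Ed·Q_d/p = (-1.5)·17330/2.1 = -12378.5714…

-12378.57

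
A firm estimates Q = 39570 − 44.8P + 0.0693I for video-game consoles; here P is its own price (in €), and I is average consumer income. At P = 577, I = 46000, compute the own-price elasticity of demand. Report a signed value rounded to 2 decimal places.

At the given values, Q = 39570 − 44.8(577) + 0.0693(46000) = 16908.2.
∂Q/∂P = −44.8.
E = (-44.8) × (577/16908.2) = -1.5288…

-1.53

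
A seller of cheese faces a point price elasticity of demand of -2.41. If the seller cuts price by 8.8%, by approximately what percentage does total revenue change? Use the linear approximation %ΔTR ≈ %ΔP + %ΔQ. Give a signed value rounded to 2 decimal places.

+12.41%

%ΔQ ≈ Ed × %ΔP = (-2.41) × (-8.8%) = +21.2080%
%ΔTR ≈ %ΔP + %ΔQ = (-8.8%) + (+21.2080%) = +12.4080%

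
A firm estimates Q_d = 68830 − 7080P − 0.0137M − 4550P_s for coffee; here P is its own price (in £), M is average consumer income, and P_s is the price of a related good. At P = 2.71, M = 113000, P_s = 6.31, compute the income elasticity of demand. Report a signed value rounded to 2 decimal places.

At the given values, Q_d = 68830 − 7080(2.71) − 0.0137(113000) − 4550(6.31) = 19384.6.
∂Q_d/∂M = -0.0137.
E = (-0.0137) × (113000/19384.6) = -0.0798…

-0.08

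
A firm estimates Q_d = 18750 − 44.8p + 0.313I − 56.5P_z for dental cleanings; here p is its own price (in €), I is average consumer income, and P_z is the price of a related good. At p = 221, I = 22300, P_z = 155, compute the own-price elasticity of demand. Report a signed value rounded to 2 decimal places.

-1.40

At the given values, Q_d = 18750 − 44.8(221) + 0.313(22300) − 56.5(155) = 7071.6.
∂Q_d/∂p = −44.8.
E = (-44.8) × (221/7071.6) = -1.4000…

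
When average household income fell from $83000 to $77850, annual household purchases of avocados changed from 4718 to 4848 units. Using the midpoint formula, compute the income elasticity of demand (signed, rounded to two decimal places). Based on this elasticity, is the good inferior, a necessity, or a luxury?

-0.42; inferior

%ΔQ = (4848 − 4718)/[( 4718 + 4848)/2] = 130/4783 = 0.027179…
%ΔIncome = (77850 − 83000)/[( 83000 + 77850)/2] = -5150/80425 = -0.064034…
E_income = (130/4783) / (-5150/80425) = -0.4244…
E_income < 0 ⇒ inferior good.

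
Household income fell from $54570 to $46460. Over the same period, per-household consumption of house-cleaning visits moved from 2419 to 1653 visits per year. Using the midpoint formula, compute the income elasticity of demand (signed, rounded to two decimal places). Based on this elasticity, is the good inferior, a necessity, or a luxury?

%ΔQ = (1653 − 2419)/[( 2419 + 1653)/2] = -766/2036 = -0.376227…
%ΔIncome = (46460 − 54570)/[( 54570 + 46460)/2] = -8110/50515 = -0.160546…
E_income = (-766/2036) / (-8110/50515) = 2.3434…
E_income > 1 ⇒ normal good, luxury.

2.34; luxury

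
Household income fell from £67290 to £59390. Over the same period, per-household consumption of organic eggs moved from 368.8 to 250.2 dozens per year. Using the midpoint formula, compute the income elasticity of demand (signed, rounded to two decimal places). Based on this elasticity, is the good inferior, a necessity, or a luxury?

3.07; luxury

%ΔQ = (250.2 − 368.8)/[( 368.8 + 250.2)/2] = -118.6/309.5 = -0.383198…
%ΔIncome = (59390 − 67290)/[( 67290 + 59390)/2] = -7900/63340 = -0.124723…
E_income = (-118.6/309.5) / (-7900/63340) = 3.0723…
E_income > 1 ⇒ normal good, luxury.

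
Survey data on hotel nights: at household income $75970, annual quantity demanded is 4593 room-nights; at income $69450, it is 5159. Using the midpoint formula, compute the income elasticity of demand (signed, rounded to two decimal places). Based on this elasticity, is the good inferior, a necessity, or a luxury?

-1.29; inferior

%ΔQ = (5159 − 4593)/[( 4593 + 5159)/2] = 566/4876 = 0.116078…
%ΔIncome = (69450 − 75970)/[( 75970 + 69450)/2] = -6520/72710 = -0.089671…
E_income = (566/4876) / (-6520/72710) = -1.2944…
E_income < 0 ⇒ inferior good.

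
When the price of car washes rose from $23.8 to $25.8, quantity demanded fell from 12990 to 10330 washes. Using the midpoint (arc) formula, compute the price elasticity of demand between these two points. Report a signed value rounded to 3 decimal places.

%ΔQ = (10330 − 12990) / [(12990 + 10330)/2] = -2660/11660 = -0.228130…
%ΔP = (25.8 − 23.8) / [(23.8 + 25.8)/2] = 2/24.8 = 0.080645…
Arc Ed = %ΔQ / %ΔP = (-2660/11660) / (2/24.8) = -2.82881…

-2.829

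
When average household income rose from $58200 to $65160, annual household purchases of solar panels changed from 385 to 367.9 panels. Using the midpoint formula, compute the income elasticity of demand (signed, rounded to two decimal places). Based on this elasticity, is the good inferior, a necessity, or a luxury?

%ΔQ = (367.9 − 385)/[( 385 + 367.9)/2] = -17.1/376.45 = -0.045424…
%ΔIncome = (65160 − 58200)/[( 58200 + 65160)/2] = 6960/61680 = 0.112840…
E_income = (-17.1/376.45) / (6960/61680) = -0.4025…
E_income < 0 ⇒ inferior good.

-0.40; inferior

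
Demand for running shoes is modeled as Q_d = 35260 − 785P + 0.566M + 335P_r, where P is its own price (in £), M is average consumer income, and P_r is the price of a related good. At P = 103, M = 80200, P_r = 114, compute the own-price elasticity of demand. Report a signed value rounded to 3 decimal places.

At the given values, Q_d = 35260 − 785(103) + 0.566(80200) + 335(114) = 37988.2.
∂Q_d/∂P = −785.
E = (-785) × (103/37988.2) = -2.12842…

-2.128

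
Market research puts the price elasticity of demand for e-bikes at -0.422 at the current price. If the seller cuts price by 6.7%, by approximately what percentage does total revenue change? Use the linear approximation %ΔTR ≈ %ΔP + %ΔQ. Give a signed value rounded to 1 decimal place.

%ΔQ ≈ Ed × %ΔP = (-0.422) × (-6.7%) = +2.8274%
%ΔTR ≈ %ΔP + %ΔQ = (-6.7%) + (+2.8274%) = -3.8726%

-3.9%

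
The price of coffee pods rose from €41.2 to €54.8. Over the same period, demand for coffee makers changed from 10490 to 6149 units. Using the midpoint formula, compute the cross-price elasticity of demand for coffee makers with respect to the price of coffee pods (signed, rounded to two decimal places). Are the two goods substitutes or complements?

%ΔQ_{coffee makers} = (6149 − 10490)/avg = -4341/8319.5 = -0.521786…
%ΔP_{coffee pods} = (54.8 − 41.2)/avg = 13.6/48 = 0.283333…
E_cross = (-4341/8319.5) / (13.6/48) = -1.8415…
E_cross < 0 ⇒ the goods are complements.

-1.84; complements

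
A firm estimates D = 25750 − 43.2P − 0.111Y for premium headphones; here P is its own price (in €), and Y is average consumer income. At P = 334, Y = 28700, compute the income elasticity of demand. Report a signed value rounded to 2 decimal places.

At the given values, D = 25750 − 43.2(334) − 0.111(28700) = 8135.5.
∂D/∂Y = -0.111.
E = (-0.111) × (28700/8135.5) = -0.3915…

-0.39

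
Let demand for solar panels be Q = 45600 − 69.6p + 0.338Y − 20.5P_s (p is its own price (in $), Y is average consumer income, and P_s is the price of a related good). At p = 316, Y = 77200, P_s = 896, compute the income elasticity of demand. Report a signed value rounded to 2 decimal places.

At the given values, Q = 45600 − 69.6(316) + 0.338(77200) − 20.5(896) = 31332.
∂Q/∂Y = 0.338.
E = (0.338) × (77200/31332) = 0.8328…

0.83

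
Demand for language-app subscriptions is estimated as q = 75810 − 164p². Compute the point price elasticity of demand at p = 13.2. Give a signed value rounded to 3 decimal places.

-1.210

dq/dp = −2·164·p = -4329.6. At p = 13.2, q = 47234.64.
Ed = (dq/dp)·(p/q) = (-4329.6) × (13.2/47234.64) = -1.20993…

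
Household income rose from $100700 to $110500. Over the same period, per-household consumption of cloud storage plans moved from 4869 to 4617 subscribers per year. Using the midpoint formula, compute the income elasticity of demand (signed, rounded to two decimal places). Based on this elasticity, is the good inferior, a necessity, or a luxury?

-0.57; inferior

%ΔQ = (4617 − 4869)/[( 4869 + 4617)/2] = -252/4743 = -0.053130…
%ΔIncome = (110500 − 100700)/[( 100700 + 110500)/2] = 9800/105600 = 0.092803…
E_income = (-252/4743) / (9800/105600) = -0.5725…
E_income < 0 ⇒ inferior good.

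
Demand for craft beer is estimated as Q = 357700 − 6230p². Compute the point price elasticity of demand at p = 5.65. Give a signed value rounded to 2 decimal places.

-2.50

dQ/dp = −2·6230·p = -70399. At p = 5.65, Q = 158822.825.
Ed = (dQ/dp)·(p/Q) = (-70399) × (5.65/158822.825) = -2.5043…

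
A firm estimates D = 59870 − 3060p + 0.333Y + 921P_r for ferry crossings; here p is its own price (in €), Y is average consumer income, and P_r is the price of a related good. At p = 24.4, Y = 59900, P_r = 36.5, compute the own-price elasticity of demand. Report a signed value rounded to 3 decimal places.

At the given values, D = 59870 − 3060(24.4) + 0.333(59900) + 921(36.5) = 38769.2.
∂D/∂p = −3060.
E = (-3060) × (24.4/38769.2) = -1.92585…

-1.926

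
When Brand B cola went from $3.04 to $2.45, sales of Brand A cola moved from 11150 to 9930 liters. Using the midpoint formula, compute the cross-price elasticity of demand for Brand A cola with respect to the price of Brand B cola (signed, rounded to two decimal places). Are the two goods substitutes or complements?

0.54; substitutes

%ΔQ_{Brand A cola} = (9930 − 11150)/avg = -1220/10540 = -0.115749…
%ΔP_{Brand B cola} = (2.45 − 3.04)/avg = -0.59/2.745 = -0.214936…
E_cross = (-1220/10540) / (-0.59/2.745) = 0.5385…
E_cross > 0 ⇒ the goods are substitutes.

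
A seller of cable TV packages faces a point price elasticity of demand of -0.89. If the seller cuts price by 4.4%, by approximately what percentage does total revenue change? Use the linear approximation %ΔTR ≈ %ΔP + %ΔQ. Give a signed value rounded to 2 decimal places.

-0.48%

%ΔQ ≈ Ed × %ΔP = (-0.89) × (-4.4%) = +3.9160%
%ΔTR ≈ %ΔP + %ΔQ = (-4.4%) + (+3.9160%) = -0.4840%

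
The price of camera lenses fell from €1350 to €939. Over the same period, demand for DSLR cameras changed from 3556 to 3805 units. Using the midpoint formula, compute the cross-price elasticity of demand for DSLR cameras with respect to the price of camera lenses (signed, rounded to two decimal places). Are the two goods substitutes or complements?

-0.19; complements

%ΔQ_{DSLR cameras} = (3805 − 3556)/avg = 249/3680.5 = 0.067653…
%ΔP_{camera lenses} = (939 − 1350)/avg = -411/1144.5 = -0.359108…
E_cross = (249/3680.5) / (-411/1144.5) = -0.1883…
E_cross < 0 ⇒ the goods are complements.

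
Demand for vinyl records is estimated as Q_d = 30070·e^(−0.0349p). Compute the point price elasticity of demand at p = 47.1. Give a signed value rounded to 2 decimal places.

-1.64

dQ_d/dp = −0.0349·Q_d = -202.801. At p = 47.1, Q_d = 5810.91.
Ed = (dQ_d/dp)·(p/Q_d) = (-202.801) × (47.1/5810.91) = -1.6437…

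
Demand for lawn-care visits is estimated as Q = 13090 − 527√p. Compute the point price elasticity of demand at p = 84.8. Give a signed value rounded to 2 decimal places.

-0.29

dQ/dp = −527/(2√p) = -28.6143. At p = 84.8, Q = 8237.02.
Ed = (dQ/dp)·(p/Q) = (-28.6143) × (84.8/8237.02) = -0.2945…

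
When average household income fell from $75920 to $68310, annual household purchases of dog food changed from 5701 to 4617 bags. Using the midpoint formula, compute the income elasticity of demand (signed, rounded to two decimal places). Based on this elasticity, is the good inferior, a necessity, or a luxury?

%ΔQ = (4617 − 5701)/[( 5701 + 4617)/2] = -1084/5159 = -0.210118…
%ΔIncome = (68310 − 75920)/[( 75920 + 68310)/2] = -7610/72115 = -0.105525…
E_income = (-1084/5159) / (-7610/72115) = 1.9911…
E_income > 1 ⇒ normal good, luxury.

1.99; luxury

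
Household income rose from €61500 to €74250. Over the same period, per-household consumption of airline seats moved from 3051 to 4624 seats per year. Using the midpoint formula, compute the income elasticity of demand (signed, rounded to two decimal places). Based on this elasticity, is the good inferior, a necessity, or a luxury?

2.18; luxury

%ΔQ = (4624 − 3051)/[( 3051 + 4624)/2] = 1573/3837.5 = 0.409902…
%ΔIncome = (74250 − 61500)/[( 61500 + 74250)/2] = 12750/67875 = 0.187845…
E_income = (1573/3837.5) / (12750/67875) = 2.1821…
E_income > 1 ⇒ normal good, luxury.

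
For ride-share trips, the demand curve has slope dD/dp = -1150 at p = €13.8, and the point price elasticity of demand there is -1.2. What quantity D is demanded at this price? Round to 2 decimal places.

Ed = (dD/dp)·(p/D) ⇒ D = (dD/dp)·p/Ed = (-1150)·13.8/(-1.2) = 13225

13225.00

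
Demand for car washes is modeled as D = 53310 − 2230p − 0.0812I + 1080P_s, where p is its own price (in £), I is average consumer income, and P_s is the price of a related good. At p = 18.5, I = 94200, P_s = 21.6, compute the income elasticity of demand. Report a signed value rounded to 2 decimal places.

-0.28

At the given values, D = 53310 − 2230(18.5) − 0.0812(94200) + 1080(21.6) = 27733.96.
∂D/∂I = -0.0812.
E = (-0.0812) × (94200/27733.96) = -0.2758…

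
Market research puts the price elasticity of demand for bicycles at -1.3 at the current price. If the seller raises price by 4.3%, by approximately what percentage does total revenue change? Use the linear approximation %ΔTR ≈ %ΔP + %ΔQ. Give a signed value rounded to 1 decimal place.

%ΔQ ≈ Ed × %ΔP = (-1.3) × (+4.3%) = -5.5900%
%ΔTR ≈ %ΔP + %ΔQ = (+4.3%) + (-5.5900%) = -1.2900%

-1.3%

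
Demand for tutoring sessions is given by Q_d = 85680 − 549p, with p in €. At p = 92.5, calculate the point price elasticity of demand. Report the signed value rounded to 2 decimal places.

-1.46

dQ_d/dp = −549. At p = 92.5, Q_d = 85680 − 549(92.5) = 34897.5.
Ed = (dQ_d/dp)·(p/Q_d) = −549 × (92.5/34897.5) = -1.4551…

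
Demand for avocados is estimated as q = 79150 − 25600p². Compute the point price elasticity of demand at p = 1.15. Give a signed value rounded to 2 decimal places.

dq/dp = −2·25600·p = -58880. At p = 1.15, q = 45294.
Ed = (dq/dp)·(p/q) = (-58880) × (1.15/45294) = -1.4949…

-1.49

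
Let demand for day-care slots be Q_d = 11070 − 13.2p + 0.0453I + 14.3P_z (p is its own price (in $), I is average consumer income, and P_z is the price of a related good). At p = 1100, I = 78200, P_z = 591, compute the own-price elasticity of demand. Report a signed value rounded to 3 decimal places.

At the given values, Q_d = 11070 − 13.2(1100) + 0.0453(78200) + 14.3(591) = 8543.76.
∂Q_d/∂p = −13.2.
E = (-13.2) × (1100/8543.76) = -1.69948…

-1.699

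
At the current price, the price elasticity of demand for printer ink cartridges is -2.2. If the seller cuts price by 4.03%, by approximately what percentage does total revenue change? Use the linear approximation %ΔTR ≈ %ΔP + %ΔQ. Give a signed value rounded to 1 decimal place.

+4.8%

%ΔQ ≈ Ed × %ΔP = (-2.2) × (-4.03%) = +8.8660%
%ΔTR ≈ %ΔP + %ΔQ = (-4.03%) + (+8.8660%) = +4.8360%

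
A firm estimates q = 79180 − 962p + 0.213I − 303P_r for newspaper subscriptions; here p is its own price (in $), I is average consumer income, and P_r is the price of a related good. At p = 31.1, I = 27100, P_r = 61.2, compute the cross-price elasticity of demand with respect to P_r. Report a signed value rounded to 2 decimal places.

At the given values, q = 79180 − 962(31.1) + 0.213(27100) − 303(61.2) = 36490.5.
∂q/∂P_r = -303.
E = (-303) × (61.2/36490.5) = -0.5081…

-0.51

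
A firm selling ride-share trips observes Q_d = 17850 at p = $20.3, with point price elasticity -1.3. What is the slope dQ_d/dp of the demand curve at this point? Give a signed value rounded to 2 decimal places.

Ed = (dQ_d/dp)·(p/Q_d) ⇒ dQ_d/dp = Ed·Q_d/p = (-1.3)·17850/20.3 = -1143.1034…

-1143.10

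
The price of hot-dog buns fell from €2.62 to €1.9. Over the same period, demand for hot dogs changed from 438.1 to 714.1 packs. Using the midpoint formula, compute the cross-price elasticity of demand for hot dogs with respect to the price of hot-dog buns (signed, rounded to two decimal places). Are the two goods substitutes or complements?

%ΔQ_{hot dogs} = (714.1 − 438.1)/avg = 276/576.1 = 0.479083…
%ΔP_{hot-dog buns} = (1.9 − 2.62)/avg = -0.72/2.26 = -0.318584…
E_cross = (276/576.1) / (-0.72/2.26) = -1.5037…
E_cross < 0 ⇒ the goods are complements.

-1.50; complements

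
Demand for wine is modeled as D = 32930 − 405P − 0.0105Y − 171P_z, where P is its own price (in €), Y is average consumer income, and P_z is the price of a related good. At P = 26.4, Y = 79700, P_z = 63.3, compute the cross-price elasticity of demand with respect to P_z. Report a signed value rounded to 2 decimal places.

-1.02

At the given values, D = 32930 − 405(26.4) − 0.0105(79700) − 171(63.3) = 10576.85.
∂D/∂P_z = -171.
E = (-171) × (63.3/10576.85) = -1.0233…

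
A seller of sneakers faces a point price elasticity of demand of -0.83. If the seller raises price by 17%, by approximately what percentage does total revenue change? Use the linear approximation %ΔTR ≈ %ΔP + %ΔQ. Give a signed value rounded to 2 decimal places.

%ΔQ ≈ Ed × %ΔP = (-0.83) × (+17%) = -14.1100%
%ΔTR ≈ %ΔP + %ΔQ = (+17%) + (-14.1100%) = +2.8900%

+2.89%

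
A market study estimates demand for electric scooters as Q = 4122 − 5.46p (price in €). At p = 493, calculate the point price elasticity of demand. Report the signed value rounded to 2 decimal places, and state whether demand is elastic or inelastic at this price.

-1.88; elastic

dQ/dp = −5.46. At p = 493, Q = 4122 − 5.46(493) = 1430.22.
Ed = (dQ/dp)·(p/Q) = −5.46 × (493/1430.22) = -1.8820…
|Ed| = 1.88 > 1, so demand is elastic.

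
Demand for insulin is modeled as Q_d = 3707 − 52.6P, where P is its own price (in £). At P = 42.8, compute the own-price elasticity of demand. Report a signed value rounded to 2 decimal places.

-1.55

At the given values, Q_d = 3707 − 52.6(42.8) = 1455.72.
∂Q_d/∂P = −52.6.
E = (-52.6) × (42.8/1455.72) = -1.5465…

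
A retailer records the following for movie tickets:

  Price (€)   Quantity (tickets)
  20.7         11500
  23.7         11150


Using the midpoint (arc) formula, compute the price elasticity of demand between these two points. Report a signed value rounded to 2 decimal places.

%ΔQ = (11150 − 11500) / [(11500 + 11150)/2] = -350/11325 = -0.030905…
%ΔP = (23.7 − 20.7) / [(20.7 + 23.7)/2] = 3/22.2 = 0.135135…
Arc Ed = %ΔQ / %ΔP = (-350/11325) / (3/22.2) = -0.2286…

-0.23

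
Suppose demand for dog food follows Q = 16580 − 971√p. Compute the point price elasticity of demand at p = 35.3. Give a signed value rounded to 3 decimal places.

dQ/dp = −971/(2√p) = -81.715. At p = 35.3, Q = 10810.9.
Ed = (dQ/dp)·(p/Q) = (-81.715) × (35.3/10810.9) = -0.26681…

-0.267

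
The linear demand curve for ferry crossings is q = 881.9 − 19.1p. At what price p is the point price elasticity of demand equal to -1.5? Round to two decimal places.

27.70

Ed = −19.1p/(881.9 − 19.1p). Set this equal to -1.5:
19.1p = 1.5·(881.9 − 19.1p) ⇒ 19.1p(1 + 1.5) = 1.5·881.9
p = 1.5·881.9 / (19.1·2.5) = 27.7036…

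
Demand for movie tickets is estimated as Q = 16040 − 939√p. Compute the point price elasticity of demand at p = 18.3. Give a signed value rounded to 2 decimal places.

-0.17

dQ/dp = −939/(2√p) = -109.751. At p = 18.3, Q = 12023.1.
Ed = (dQ/dp)·(p/Q) = (-109.751) × (18.3/12023.1) = -0.1670…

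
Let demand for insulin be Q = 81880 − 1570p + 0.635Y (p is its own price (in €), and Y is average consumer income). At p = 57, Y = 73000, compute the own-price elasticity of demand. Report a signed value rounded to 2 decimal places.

-2.31

At the given values, Q = 81880 − 1570(57) + 0.635(73000) = 38745.
∂Q/∂p = −1570.
E = (-1570) × (57/38745) = -2.3097…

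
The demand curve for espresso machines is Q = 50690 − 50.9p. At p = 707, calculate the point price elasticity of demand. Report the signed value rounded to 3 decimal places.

-2.447

dQ/dp = −50.9. At p = 707, Q = 50690 − 50.9(707) = 14703.7.
Ed = (dQ/dp)·(p/Q) = −50.9 × (707/14703.7) = -2.44743…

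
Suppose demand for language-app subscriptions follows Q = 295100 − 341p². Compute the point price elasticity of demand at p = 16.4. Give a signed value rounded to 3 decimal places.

dQ/dp = −2·341·p = -11184.8. At p = 16.4, Q = 203384.64.
Ed = (dQ/dp)·(p/Q) = (-11184.8) × (16.4/203384.64) = -0.90189…

-0.902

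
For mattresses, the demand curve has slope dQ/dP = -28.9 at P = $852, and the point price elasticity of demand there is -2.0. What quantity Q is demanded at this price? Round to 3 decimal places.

Ed = (dQ/dP)·(P/Q) ⇒ Q = (dQ/dP)·P/Ed = (-28.9)·852/(-2.0) = 12311.4

12311.400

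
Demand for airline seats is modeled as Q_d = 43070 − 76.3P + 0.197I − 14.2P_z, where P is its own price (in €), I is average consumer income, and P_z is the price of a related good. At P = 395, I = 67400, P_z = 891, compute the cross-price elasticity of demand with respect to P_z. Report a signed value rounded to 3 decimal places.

-0.933

At the given values, Q_d = 43070 − 76.3(395) + 0.197(67400) − 14.2(891) = 13557.1.
∂Q_d/∂P_z = -14.2.
E = (-14.2) × (891/13557.1) = -0.93325…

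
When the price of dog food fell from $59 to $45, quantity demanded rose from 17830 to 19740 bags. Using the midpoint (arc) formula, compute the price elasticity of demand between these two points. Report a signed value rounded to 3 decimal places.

-0.378

%ΔQ = (19740 − 17830) / [(17830 + 19740)/2] = 1910/18785 = 0.101676…
%ΔP = (45 − 59) / [(59 + 45)/2] = -14/52 = -0.269230…
Arc Ed = %ΔQ / %ΔP = (1910/18785) / (-14/52) = -0.37765…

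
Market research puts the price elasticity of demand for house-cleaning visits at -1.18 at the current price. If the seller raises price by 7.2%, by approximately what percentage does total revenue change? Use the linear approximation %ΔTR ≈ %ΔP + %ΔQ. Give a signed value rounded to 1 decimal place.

%ΔQ ≈ Ed × %ΔP = (-1.18) × (+7.2%) = -8.4960%
%ΔTR ≈ %ΔP + %ΔQ = (+7.2%) + (-8.4960%) = -1.2960%

-1.3%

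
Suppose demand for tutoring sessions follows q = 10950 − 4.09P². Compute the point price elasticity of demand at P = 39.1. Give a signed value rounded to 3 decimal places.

-2.662

dq/dP = −2·4.09·P = -319.838. At P = 39.1, q = 4697.1671.
Ed = (dq/dP)·(P/q) = (-319.838) × (39.1/4697.1671) = -2.66238…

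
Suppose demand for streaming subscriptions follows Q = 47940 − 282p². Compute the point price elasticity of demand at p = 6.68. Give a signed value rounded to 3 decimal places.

-0.712

dQ/dp = −2·282·p = -3767.52. At p = 6.68, Q = 35356.4832.
Ed = (dQ/dp)·(p/Q) = (-3767.52) × (6.68/35356.4832) = -0.71180…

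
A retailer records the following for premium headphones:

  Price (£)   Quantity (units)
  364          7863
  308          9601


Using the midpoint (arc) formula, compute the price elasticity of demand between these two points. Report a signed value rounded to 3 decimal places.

%ΔQ = (9601 − 7863) / [(7863 + 9601)/2] = 1738/8732 = 0.199038…
%ΔP = (308 − 364) / [(364 + 308)/2] = -56/336 = -0.166666…
Arc Ed = %ΔQ / %ΔP = (1738/8732) / (-56/336) = -1.19422…

-1.194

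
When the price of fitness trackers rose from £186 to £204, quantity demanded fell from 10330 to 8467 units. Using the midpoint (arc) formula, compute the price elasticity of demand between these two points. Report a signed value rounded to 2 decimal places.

-2.15

%ΔQ = (8467 − 10330) / [(10330 + 8467)/2] = -1863/9398.5 = -0.198223…
%ΔP = (204 − 186) / [(186 + 204)/2] = 18/195 = 0.092307…
Arc Ed = %ΔQ / %ΔP = (-1863/9398.5) / (18/195) = -2.1474…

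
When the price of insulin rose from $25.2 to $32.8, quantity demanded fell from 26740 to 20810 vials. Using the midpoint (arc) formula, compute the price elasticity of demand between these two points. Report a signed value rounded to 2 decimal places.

%ΔQ = (20810 − 26740) / [(26740 + 20810)/2] = -5930/23775 = -0.249421…
%ΔP = (32.8 − 25.2) / [(25.2 + 32.8)/2] = 7.6/29 = 0.262068…
Arc Ed = %ΔQ / %ΔP = (-5930/23775) / (7.6/29) = -0.9517…

-0.95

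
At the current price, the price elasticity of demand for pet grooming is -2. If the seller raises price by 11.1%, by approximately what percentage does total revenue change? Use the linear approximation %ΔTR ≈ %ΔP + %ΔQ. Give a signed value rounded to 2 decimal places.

-11.10%

%ΔQ ≈ Ed × %ΔP = (-2) × (+11.1%) = -22.2000%
%ΔTR ≈ %ΔP + %ΔQ = (+11.1%) + (-22.2000%) = -11.1000%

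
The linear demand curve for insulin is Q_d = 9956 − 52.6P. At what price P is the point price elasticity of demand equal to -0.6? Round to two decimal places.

70.98

Ed = −52.6P/(9956 − 52.6P). Set this equal to -0.6:
52.6P = 0.6·(9956 − 52.6P) ⇒ 52.6P(1 + 0.6) = 0.6·9956
P = 0.6·9956 / (52.6·1.6) = 70.9790…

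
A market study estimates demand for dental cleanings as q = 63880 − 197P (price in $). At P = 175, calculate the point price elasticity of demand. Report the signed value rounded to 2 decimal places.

dq/dP = −197. At P = 175, q = 63880 − 197(175) = 29405.
Ed = (dq/dP)·(P/q) = −197 × (175/29405) = -1.1724…

-1.17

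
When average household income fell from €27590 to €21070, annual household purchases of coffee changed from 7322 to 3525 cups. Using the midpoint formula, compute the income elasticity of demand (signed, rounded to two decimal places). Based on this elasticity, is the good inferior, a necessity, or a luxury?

2.61; luxury

%ΔQ = (3525 − 7322)/[( 7322 + 3525)/2] = -3797/5423.5 = -0.700101…
%ΔIncome = (21070 − 27590)/[( 27590 + 21070)/2] = -6520/24330 = -0.267981…
E_income = (-3797/5423.5) / (-6520/24330) = 2.6124…
E_income > 1 ⇒ normal good, luxury.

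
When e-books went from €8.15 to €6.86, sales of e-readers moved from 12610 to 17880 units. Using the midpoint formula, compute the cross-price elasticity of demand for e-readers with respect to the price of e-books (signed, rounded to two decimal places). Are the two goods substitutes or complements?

-2.01; complements

%ΔQ_{e-readers} = (17880 − 12610)/avg = 5270/15245 = 0.345687…
%ΔP_{e-books} = (6.86 − 8.15)/avg = -1.29/7.505 = -0.171885…
E_cross = (5270/15245) / (-1.29/7.505) = -2.0111…
E_cross < 0 ⇒ the goods are complements.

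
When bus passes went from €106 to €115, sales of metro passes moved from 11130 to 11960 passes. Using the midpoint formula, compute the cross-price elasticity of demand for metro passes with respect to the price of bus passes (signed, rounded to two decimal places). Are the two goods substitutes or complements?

0.88; substitutes

%ΔQ_{metro passes} = (11960 − 11130)/avg = 830/11545 = 0.071892…
%ΔP_{bus passes} = (115 − 106)/avg = 9/110.5 = 0.081447…
E_cross = (830/11545) / (9/110.5) = 0.8826…
E_cross > 0 ⇒ the goods are substitutes.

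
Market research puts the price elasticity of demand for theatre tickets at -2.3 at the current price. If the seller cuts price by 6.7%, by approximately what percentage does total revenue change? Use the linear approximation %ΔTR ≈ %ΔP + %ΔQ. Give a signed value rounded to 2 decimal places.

+8.71%

%ΔQ ≈ Ed × %ΔP = (-2.3) × (-6.7%) = +15.4100%
%ΔTR ≈ %ΔP + %ΔQ = (-6.7%) + (+15.4100%) = +8.7100%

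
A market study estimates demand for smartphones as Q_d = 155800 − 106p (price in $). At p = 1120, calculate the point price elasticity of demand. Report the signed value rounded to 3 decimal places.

-3.202

dQ_d/dp = −106. At p = 1120, Q_d = 155800 − 106(1120) = 37080.
Ed = (dQ_d/dp)·(p/Q_d) = −106 × (1120/37080) = -3.20172…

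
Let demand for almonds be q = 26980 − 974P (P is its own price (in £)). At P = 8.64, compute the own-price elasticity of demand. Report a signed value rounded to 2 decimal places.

At the given values, q = 26980 − 974(8.64) = 18564.64.
∂q/∂P = −974.
E = (-974) × (8.64/18564.64) = -0.4533…

-0.45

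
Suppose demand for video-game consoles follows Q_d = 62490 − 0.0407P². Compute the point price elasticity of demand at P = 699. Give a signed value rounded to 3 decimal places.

-0.934

dQ_d/dP = −2·0.0407·P = -56.8986. At P = 699, Q_d = 42603.9393.
Ed = (dQ_d/dP)·(P/Q_d) = (-56.8986) × (699/42603.9393) = -0.93353…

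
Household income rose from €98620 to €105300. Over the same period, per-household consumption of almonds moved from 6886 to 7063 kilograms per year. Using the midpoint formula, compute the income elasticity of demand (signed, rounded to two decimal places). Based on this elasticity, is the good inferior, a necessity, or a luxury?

0.39; necessity

%ΔQ = (7063 − 6886)/[( 6886 + 7063)/2] = 177/6974.5 = 0.025378…
%ΔIncome = (105300 − 98620)/[( 98620 + 105300)/2] = 6680/101960 = 0.065515…
E_income = (177/6974.5) / (6680/101960) = 0.3873…
0 < E_income < 1 ⇒ normal good, necessity.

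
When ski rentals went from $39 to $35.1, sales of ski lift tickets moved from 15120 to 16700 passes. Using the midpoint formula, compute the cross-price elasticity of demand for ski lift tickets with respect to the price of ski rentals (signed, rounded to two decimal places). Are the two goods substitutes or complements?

%ΔQ_{ski lift tickets} = (16700 − 15120)/avg = 1580/15910 = 0.099308…
%ΔP_{ski rentals} = (35.1 − 39)/avg = -3.9/37.05 = -0.105263…
E_cross = (1580/15910) / (-3.9/37.05) = -0.9434…
E_cross < 0 ⇒ the goods are complements.

-0.94; complements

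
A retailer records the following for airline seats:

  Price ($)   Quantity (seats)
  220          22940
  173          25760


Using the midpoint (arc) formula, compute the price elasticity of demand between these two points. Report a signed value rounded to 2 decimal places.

-0.48

%ΔQ = (25760 − 22940) / [(22940 + 25760)/2] = 2820/24350 = 0.115811…
%ΔP = (173 − 220) / [(220 + 173)/2] = -47/196.5 = -0.239185…
Arc Ed = %ΔQ / %ΔP = (2820/24350) / (-47/196.5) = -0.4841…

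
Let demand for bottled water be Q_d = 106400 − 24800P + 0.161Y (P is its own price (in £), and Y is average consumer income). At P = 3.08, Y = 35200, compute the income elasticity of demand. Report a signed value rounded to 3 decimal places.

0.159

At the given values, Q_d = 106400 − 24800(3.08) + 0.161(35200) = 35683.2.
∂Q_d/∂Y = 0.161.
E = (0.161) × (35200/35683.2) = 0.15881…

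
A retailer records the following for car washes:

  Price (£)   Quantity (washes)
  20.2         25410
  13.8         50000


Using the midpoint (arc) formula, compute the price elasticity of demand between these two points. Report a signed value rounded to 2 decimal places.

%ΔQ = (50000 − 25410) / [(25410 + 50000)/2] = 24590/37705 = 0.652168…
%ΔP = (13.8 − 20.2) / [(20.2 + 13.8)/2] = -6.4/17 = -0.376470…
Arc Ed = %ΔQ / %ΔP = (24590/37705) / (-6.4/17) = -1.7323…

-1.73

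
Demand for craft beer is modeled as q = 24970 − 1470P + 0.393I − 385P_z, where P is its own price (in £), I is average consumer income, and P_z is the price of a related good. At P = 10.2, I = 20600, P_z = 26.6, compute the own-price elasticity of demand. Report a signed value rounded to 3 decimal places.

At the given values, q = 24970 − 1470(10.2) + 0.393(20600) − 385(26.6) = 7830.8.
∂q/∂P = −1470.
E = (-1470) × (10.2/7830.8) = -1.91474…

-1.915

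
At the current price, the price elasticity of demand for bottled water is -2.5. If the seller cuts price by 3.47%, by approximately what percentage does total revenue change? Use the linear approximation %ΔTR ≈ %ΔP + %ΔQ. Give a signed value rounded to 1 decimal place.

%ΔQ ≈ Ed × %ΔP = (-2.5) × (-3.47%) = +8.6750%
%ΔTR ≈ %ΔP + %ΔQ = (-3.47%) + (+8.6750%) = +5.2050%

+5.2%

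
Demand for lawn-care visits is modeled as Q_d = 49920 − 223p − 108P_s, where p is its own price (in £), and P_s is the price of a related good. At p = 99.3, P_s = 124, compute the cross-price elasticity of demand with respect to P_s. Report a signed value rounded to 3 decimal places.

At the given values, Q_d = 49920 − 223(99.3) − 108(124) = 14384.1.
∂Q_d/∂P_s = -108.
E = (-108) × (124/14384.1) = -0.93102…

-0.931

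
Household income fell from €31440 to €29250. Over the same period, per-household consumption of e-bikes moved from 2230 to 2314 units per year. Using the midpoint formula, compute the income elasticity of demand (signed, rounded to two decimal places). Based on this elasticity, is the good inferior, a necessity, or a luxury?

-0.51; inferior

%ΔQ = (2314 − 2230)/[( 2230 + 2314)/2] = 84/2272 = 0.036971…
%ΔIncome = (29250 − 31440)/[( 31440 + 29250)/2] = -2190/30345 = -0.072170…
E_income = (84/2272) / (-2190/30345) = -0.5122…
E_income < 0 ⇒ inferior good.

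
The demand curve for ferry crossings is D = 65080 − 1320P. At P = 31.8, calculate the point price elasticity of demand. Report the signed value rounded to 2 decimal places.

dD/dP = −1320. At P = 31.8, D = 65080 − 1320(31.8) = 23104.
Ed = (dD/dP)·(P/D) = −1320 × (31.8/23104) = -1.8168…

-1.82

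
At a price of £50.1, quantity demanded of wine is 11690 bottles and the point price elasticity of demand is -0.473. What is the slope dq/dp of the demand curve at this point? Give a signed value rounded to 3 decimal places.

-110.367

Ed = (dq/dp)·(p/q) ⇒ dq/dp = Ed·q/p = (-0.473)·11690/50.1 = -110.36666…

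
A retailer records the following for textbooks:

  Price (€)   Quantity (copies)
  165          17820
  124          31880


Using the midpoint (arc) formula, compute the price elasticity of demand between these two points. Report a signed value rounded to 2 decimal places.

%ΔQ = (31880 − 17820) / [(17820 + 31880)/2] = 14060/24850 = 0.565794…
%ΔP = (124 − 165) / [(165 + 124)/2] = -41/144.5 = -0.283737…
Arc Ed = %ΔQ / %ΔP = (14060/24850) / (-41/144.5) = -1.9940…

-1.99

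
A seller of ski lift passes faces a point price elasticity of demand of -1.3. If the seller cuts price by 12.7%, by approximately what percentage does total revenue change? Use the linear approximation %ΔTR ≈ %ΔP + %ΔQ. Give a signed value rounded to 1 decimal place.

+3.8%

%ΔQ ≈ Ed × %ΔP = (-1.3) × (-12.7%) = +16.5100%
%ΔTR ≈ %ΔP + %ΔQ = (-12.7%) + (+16.5100%) = +3.8100%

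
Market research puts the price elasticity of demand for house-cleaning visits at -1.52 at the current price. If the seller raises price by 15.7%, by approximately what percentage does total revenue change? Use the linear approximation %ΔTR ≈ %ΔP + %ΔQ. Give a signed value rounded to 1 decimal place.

-8.2%

%ΔQ ≈ Ed × %ΔP = (-1.52) × (+15.7%) = -23.8640%
%ΔTR ≈ %ΔP + %ΔQ = (+15.7%) + (-23.8640%) = -8.1640%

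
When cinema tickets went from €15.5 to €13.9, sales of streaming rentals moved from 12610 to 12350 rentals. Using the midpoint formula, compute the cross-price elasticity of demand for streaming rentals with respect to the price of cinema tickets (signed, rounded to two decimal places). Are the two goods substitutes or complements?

0.19; substitutes

%ΔQ_{streaming rentals} = (12350 − 12610)/avg = -260/12480 = -0.020833…
%ΔP_{cinema tickets} = (13.9 − 15.5)/avg = -1.6/14.7 = -0.108843…
E_cross = (-260/12480) / (-1.6/14.7) = 0.1914…
E_cross > 0 ⇒ the goods are substitutes.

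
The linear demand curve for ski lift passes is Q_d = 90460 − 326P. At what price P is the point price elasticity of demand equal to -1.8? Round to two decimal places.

Ed = −326P/(90460 − 326P). Set this equal to -1.8:
326P = 1.8·(90460 − 326P) ⇒ 326P(1 + 1.8) = 1.8·90460
P = 1.8·90460 / (326·2.8) = 178.3829…

178.38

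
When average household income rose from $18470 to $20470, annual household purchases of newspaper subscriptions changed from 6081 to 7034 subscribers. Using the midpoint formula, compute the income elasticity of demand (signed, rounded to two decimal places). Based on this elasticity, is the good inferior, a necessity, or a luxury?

1.41; luxury

%ΔQ = (7034 − 6081)/[( 6081 + 7034)/2] = 953/6557.5 = 0.145329…
%ΔIncome = (20470 − 18470)/[( 18470 + 20470)/2] = 2000/19470 = 0.102722…
E_income = (953/6557.5) / (2000/19470) = 1.4147…
E_income > 1 ⇒ normal good, luxury.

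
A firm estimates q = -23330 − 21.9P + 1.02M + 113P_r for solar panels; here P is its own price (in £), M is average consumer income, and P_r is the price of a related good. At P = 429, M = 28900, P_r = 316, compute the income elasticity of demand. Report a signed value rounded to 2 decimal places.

0.91

At the given values, q = -23330 − 21.9(429) + 1.02(28900) + 113(316) = 32460.9.
∂q/∂M = 1.02.
E = (1.02) × (28900/32460.9) = 0.9081…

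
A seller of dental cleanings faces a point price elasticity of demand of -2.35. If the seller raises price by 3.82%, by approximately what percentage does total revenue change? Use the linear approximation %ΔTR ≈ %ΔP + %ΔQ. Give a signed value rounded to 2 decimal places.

%ΔQ ≈ Ed × %ΔP = (-2.35) × (+3.82%) = -8.9770%
%ΔTR ≈ %ΔP + %ΔQ = (+3.82%) + (-8.9770%) = -5.1570%

-5.16%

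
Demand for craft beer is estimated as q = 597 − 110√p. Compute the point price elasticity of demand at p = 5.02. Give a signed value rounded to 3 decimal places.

dq/dp = −110/(2√p) = -24.5477. At p = 5.02, q = 350.541.
Ed = (dq/dp)·(p/q) = (-24.5477) × (5.02/350.541) = -0.35154…

-0.352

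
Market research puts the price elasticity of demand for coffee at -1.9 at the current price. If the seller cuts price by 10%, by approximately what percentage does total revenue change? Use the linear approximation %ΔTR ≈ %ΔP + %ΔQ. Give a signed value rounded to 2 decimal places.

+9.00%

%ΔQ ≈ Ed × %ΔP = (-1.9) × (-10%) = +19.0000%
%ΔTR ≈ %ΔP + %ΔQ = (-10%) + (+19.0000%) = +9.0000%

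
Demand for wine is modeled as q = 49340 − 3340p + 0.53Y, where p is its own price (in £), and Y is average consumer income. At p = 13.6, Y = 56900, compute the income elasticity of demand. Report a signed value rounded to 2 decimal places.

0.89

At the given values, q = 49340 − 3340(13.6) + 0.53(56900) = 34073.
∂q/∂Y = 0.53.
E = (0.53) × (56900/34073) = 0.8850…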